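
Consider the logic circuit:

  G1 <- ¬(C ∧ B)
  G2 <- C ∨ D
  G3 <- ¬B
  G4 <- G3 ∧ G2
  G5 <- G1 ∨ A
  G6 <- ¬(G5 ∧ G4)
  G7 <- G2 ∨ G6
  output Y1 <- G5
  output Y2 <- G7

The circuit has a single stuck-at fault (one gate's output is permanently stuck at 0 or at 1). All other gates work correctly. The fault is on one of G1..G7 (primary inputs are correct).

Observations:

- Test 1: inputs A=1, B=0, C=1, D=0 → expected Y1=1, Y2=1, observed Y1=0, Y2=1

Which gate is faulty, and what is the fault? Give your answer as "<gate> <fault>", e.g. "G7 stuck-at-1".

Fault-free values for test 1 (A=1, B=0, C=1, D=0): G1=1, G2=1, G3=1, G4=1, G5=1, G6=0, G7=1, giving Y1=1, Y2=1. Observed Y1=0, Y2=1.
Test 1: faults giving observed Y1=0, Y2=1 are {G5 stuck-at-0}.
Only G5 stuck-at-0 is consistent with every test.

G5 stuck-at-0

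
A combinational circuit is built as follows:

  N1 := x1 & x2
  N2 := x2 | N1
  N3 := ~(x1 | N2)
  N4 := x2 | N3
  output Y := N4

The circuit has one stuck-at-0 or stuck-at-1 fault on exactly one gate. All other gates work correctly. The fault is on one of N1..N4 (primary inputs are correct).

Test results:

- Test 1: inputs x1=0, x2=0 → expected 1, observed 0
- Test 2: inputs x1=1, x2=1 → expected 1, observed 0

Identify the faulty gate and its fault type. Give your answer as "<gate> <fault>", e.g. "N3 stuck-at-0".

Fault-free values for test 1 (x1=0, x2=0): N1=0, N2=0, N3=1, N4=1, giving Y=1. Observed 0.
Test 1: faults giving observed 0 are {N1 stuck-at-1, N2 stuck-at-1, N3 stuck-at-0, N4 stuck-at-0}.
Test 2 (x1=1, x2=1): fault-free N1=1, N2=1, N3=0, N4=1 → 1; observed 0. Eliminates N1 stuck-at-1, N2 stuck-at-1, N3 stuck-at-0.
Only N4 stuck-at-0 is consistent with every test.

N4 stuck-at-0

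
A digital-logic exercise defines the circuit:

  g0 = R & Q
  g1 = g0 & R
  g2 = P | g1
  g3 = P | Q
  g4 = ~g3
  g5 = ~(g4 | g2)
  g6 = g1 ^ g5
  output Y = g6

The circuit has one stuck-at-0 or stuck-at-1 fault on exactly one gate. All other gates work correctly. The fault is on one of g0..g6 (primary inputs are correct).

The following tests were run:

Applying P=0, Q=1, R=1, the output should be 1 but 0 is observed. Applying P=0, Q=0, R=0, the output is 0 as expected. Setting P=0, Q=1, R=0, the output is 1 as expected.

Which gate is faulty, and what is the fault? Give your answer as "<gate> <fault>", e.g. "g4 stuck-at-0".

g2 stuck-at-0

Fault-free values for test 1 (P=0, Q=1, R=1): g0=1, g1=1, g2=1, g3=1, g4=0, g5=0, g6=1, giving Y=1. Observed 0.
Test 1: faults giving observed 0 are {g2 stuck-at-0, g5 stuck-at-1, g6 stuck-at-0}.
Test 2 (P=0, Q=0, R=0): fault-free g0=0, g1=0, g2=0, g3=0, g4=1, g5=0, g6=0 → 0; observed 0. Eliminates g5 stuck-at-1.
Test 3 (P=0, Q=1, R=0): fault-free g0=0, g1=0, g2=0, g3=1, g4=0, g5=1, g6=1 → 1; observed 1. Eliminates g6 stuck-at-0.
Only g2 stuck-at-0 is consistent with every test.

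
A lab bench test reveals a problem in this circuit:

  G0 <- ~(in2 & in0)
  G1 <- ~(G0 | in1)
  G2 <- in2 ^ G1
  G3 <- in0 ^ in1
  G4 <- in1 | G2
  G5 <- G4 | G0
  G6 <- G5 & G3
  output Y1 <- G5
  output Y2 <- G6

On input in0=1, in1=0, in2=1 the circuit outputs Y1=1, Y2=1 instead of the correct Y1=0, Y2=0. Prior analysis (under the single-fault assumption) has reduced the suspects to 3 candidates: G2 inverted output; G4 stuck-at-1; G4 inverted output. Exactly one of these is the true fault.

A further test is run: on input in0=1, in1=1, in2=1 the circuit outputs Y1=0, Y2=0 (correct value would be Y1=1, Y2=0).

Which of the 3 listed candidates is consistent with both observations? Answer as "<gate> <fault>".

Evaluate each candidate on input in0=1, in1=1, in2=1:
  G2 inverted output: G0=0, G1=0, G2=0 [inverted output], G3=0, G4=1, G5=1, G6=0 → Y1=1, Y2=0 — eliminated
  G4 stuck-at-1: G0=0, G1=0, G2=1, G3=0, G4=1 [stuck-at-1], G5=1, G6=0 → Y1=1, Y2=0 — eliminated
  G4 inverted output: G0=0, G1=0, G2=1, G3=0, G4=0 [inverted output], G5=0, G6=0 → Y1=0, Y2=0 — matches
Only G4 inverted output reproduces the observed Y1=0, Y2=0.

G4 inverted output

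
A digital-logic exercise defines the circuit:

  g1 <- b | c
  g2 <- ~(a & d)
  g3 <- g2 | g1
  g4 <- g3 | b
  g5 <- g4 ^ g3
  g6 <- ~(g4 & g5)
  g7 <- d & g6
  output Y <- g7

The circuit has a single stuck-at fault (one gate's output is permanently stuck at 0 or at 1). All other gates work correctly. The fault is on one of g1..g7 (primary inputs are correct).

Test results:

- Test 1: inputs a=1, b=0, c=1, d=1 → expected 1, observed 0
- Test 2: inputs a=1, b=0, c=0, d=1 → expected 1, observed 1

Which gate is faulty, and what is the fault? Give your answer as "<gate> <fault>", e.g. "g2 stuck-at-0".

g5 stuck-at-1

Fault-free values for test 1 (a=1, b=0, c=1, d=1): g1=1, g2=0, g3=1, g4=1, g5=0, g6=1, g7=1, giving Y=1. Observed 0.
Test 1: faults giving observed 0 are {g5 stuck-at-1, g6 stuck-at-0, g7 stuck-at-0}.
Test 2 (a=1, b=0, c=0, d=1): fault-free g1=0, g2=0, g3=0, g4=0, g5=0, g6=1, g7=1 → 1; observed 1. Eliminates g6 stuck-at-0, g7 stuck-at-0.
Only g5 stuck-at-1 is consistent with every test.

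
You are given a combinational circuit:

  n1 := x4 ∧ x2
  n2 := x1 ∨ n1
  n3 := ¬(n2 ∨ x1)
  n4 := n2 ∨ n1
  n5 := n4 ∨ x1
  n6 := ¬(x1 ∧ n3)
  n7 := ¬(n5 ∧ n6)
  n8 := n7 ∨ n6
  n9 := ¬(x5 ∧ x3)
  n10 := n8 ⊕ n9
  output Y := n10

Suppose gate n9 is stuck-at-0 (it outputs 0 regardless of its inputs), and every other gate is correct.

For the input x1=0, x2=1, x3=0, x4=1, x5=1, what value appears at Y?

1

Propagate with n9 forced: n1=1, n2=1, n3=0, n4=1, n5=1, n6=1, n7=0, n8=1, n9=0 [stuck-at-0], n10=1.
So Y = 1. (Without the fault it would be 0.)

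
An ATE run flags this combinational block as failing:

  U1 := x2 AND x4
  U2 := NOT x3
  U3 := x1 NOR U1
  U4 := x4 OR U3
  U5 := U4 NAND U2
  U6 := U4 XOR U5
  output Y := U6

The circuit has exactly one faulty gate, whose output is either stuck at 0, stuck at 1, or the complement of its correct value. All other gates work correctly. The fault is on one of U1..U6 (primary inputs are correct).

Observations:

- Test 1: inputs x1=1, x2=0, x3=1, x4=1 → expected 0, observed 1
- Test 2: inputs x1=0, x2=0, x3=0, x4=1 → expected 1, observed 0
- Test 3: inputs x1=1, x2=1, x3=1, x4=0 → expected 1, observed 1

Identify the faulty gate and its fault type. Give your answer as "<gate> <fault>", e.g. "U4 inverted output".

U2 inverted output

Fault-free values for test 1 (x1=1, x2=0, x3=1, x4=1): U1=0, U2=0, U3=0, U4=1, U5=1, U6=0, giving Y=0. Observed 1.
Test 1: faults giving observed 1 are {U2 stuck-at-1, U2 inverted output, U4 stuck-at-0, U4 inverted output, U5 stuck-at-0, U5 inverted output, U6 stuck-at-1, U6 inverted output}.
Test 2 (x1=0, x2=0, x3=0, x4=1): fault-free U1=0, U2=1, U3=1, U4=1, U5=0, U6=1 → 1; observed 0. Eliminates U2 stuck-at-1, U4 stuck-at-0, U4 inverted output, U5 stuck-at-0, U6 stuck-at-1.
Test 3 (x1=1, x2=1, x3=1, x4=0): fault-free U1=0, U2=0, U3=0, U4=0, U5=1, U6=1 → 1; observed 1. Eliminates U5 inverted output, U6 inverted output.
Only U2 inverted output is consistent with every test.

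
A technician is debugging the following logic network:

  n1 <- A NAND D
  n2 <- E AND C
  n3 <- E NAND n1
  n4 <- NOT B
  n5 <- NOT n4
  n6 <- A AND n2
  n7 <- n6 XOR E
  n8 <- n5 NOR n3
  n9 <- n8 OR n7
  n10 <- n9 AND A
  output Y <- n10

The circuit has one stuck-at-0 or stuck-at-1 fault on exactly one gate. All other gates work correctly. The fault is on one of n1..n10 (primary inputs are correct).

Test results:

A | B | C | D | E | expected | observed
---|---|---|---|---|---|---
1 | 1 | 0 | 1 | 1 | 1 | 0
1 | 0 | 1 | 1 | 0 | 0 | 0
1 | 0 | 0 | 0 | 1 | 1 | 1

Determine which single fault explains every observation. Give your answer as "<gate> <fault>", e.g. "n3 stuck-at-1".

Fault-free values for test 1 (A=1, B=1, C=0, D=1, E=1): n1=0, n2=0, n3=1, n4=0, n5=1, n6=0, n7=1, n8=0, n9=1, n10=1, giving Y=1. Observed 0.
Test 1: faults giving observed 0 are {n2 stuck-at-1, n6 stuck-at-1, n7 stuck-at-0, n9 stuck-at-0, n10 stuck-at-0}.
Test 2 (A=1, B=0, C=1, D=1, E=0): fault-free n1=0, n2=0, n3=1, n4=1, n5=0, n6=0, n7=0, n8=0, n9=0, n10=0 → 0; observed 0. Eliminates n2 stuck-at-1, n6 stuck-at-1.
Test 3 (A=1, B=0, C=0, D=0, E=1): fault-free n1=1, n2=0, n3=0, n4=1, n5=0, n6=0, n7=1, n8=1, n9=1, n10=1 → 1; observed 1. Eliminates n9 stuck-at-0, n10 stuck-at-0.
Only n7 stuck-at-0 is consistent with every test.

n7 stuck-at-0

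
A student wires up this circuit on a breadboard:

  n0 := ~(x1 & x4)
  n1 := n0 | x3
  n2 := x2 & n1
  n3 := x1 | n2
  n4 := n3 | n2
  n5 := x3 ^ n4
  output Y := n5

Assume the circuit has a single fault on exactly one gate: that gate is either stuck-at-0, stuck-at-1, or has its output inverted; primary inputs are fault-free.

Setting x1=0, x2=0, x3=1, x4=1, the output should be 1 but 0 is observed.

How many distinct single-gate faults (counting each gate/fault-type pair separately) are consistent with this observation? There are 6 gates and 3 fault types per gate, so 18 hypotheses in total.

Fault-free: n0=1, n1=1, n2=0, n3=0, n4=0, n5=1 → 1. Observed 0.
  n0: none of the 3 fault types match ✗
  n1: none of the 3 fault types match ✗
  n2: stuck-at-1, inverted output ✓; others ✗
  n3: stuck-at-1, inverted output ✓; others ✗
  n4: stuck-at-1, inverted output ✓; others ✗
  n5: stuck-at-0, inverted output ✓; others ✗
Consistent faults: {n2 stuck-at-1, n2 inverted output, n3 stuck-at-1, n3 inverted output, n4 stuck-at-1, n4 inverted output, n5 stuck-at-0, n5 inverted output} — 8 in all.

8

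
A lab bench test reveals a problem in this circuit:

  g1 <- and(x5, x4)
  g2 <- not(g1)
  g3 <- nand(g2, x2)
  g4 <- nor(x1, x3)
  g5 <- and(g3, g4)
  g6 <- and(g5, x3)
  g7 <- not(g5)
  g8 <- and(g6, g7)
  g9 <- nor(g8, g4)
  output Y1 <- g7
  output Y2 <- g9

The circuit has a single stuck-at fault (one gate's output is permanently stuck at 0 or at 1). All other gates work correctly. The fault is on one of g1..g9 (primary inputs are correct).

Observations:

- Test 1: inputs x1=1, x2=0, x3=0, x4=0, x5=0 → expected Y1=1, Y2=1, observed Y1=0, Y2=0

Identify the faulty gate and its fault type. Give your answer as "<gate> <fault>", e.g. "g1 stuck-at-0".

Fault-free values for test 1 (x1=1, x2=0, x3=0, x4=0, x5=0): g1=0, g2=1, g3=1, g4=0, g5=0, g6=0, g7=1, g8=0, g9=1, giving Y1=1, Y2=1. Observed Y1=0, Y2=0.
Test 1: faults giving observed Y1=0, Y2=0 are {g4 stuck-at-1}.
Only g4 stuck-at-1 is consistent with every test.

g4 stuck-at-1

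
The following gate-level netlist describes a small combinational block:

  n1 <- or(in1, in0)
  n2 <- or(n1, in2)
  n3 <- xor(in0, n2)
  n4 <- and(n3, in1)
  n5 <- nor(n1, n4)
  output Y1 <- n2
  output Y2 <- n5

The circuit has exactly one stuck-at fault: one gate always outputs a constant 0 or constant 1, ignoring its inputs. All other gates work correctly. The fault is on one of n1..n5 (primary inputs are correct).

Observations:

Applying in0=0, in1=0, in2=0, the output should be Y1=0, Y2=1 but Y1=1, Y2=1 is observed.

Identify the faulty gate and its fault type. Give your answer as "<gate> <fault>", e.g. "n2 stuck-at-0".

n2 stuck-at-1

Fault-free values for test 1 (in0=0, in1=0, in2=0): n1=0, n2=0, n3=0, n4=0, n5=1, giving Y1=0, Y2=1. Observed Y1=1, Y2=1.
Test 1: faults giving observed Y1=1, Y2=1 are {n2 stuck-at-1}.
Only n2 stuck-at-1 is consistent with every test.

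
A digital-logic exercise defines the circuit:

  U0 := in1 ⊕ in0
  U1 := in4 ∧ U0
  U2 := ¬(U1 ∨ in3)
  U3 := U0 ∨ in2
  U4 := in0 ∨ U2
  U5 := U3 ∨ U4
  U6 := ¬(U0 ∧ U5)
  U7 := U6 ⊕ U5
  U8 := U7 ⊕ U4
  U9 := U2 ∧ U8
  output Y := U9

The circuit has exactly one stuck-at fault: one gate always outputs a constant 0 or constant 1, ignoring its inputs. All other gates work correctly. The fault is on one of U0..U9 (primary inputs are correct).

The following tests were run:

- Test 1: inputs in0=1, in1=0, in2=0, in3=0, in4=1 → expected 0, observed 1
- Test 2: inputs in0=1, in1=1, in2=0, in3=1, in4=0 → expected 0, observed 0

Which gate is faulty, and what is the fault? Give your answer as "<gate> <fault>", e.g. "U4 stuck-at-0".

U0 stuck-at-0

Fault-free values for test 1 (in0=1, in1=0, in2=0, in3=0, in4=1): U0=1, U1=1, U2=0, U3=1, U4=1, U5=1, U6=0, U7=1, U8=0, U9=0, giving Y=0. Observed 1.
Test 1: faults giving observed 1 are {U0 stuck-at-0, U9 stuck-at-1}.
Test 2 (in0=1, in1=1, in2=0, in3=1, in4=0): fault-free U0=0, U1=0, U2=0, U3=0, U4=1, U5=1, U6=1, U7=0, U8=1, U9=0 → 0; observed 0. Eliminates U9 stuck-at-1.
Only U0 stuck-at-0 is consistent with every test.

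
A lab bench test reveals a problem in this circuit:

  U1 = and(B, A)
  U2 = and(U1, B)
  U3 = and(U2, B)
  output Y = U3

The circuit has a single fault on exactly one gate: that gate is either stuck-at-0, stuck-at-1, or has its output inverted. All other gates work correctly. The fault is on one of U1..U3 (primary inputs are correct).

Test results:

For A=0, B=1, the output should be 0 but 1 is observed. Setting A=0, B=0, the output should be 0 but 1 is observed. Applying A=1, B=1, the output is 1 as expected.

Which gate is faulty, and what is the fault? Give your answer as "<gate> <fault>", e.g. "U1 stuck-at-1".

Fault-free values for test 1 (A=0, B=1): U1=0, U2=0, U3=0, giving Y=0. Observed 1.
Test 1: faults giving observed 1 are {U1 stuck-at-1, U1 inverted output, U2 stuck-at-1, U2 inverted output, U3 stuck-at-1, U3 inverted output}.
Test 2 (A=0, B=0): fault-free U1=0, U2=0, U3=0 → 0; observed 1. Eliminates U1 stuck-at-1, U1 inverted output, U2 stuck-at-1, U2 inverted output.
Test 3 (A=1, B=1): fault-free U1=1, U2=1, U3=1 → 1; observed 1. Eliminates U3 inverted output.
Only U3 stuck-at-1 is consistent with every test.

U3 stuck-at-1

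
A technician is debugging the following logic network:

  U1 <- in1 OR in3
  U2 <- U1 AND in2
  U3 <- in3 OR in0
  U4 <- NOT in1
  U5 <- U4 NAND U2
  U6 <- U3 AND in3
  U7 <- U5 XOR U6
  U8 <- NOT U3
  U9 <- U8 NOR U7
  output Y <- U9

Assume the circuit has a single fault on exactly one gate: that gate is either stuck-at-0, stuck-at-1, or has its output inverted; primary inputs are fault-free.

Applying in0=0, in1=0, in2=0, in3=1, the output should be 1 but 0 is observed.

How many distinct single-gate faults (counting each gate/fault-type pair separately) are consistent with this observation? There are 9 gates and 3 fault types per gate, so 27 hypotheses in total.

Fault-free: U1=1, U2=0, U3=1, U4=1, U5=1, U6=1, U7=0, U8=0, U9=1 → 1. Observed 0.
  U1: none of the 3 fault types match ✗
  U2: stuck-at-1, inverted output ✓; others ✗
  U3: stuck-at-0, inverted output ✓; others ✗
  U4: none of the 3 fault types match ✗
  U5: stuck-at-0, inverted output ✓; others ✗
  U6: stuck-at-0, inverted output ✓; others ✗
  U7: stuck-at-1, inverted output ✓; others ✗
  U8: stuck-at-1, inverted output ✓; others ✗
  U9: stuck-at-0, inverted output ✓; others ✗
Consistent faults: {U2 stuck-at-1, U2 inverted output, U3 stuck-at-0, U3 inverted output, U5 stuck-at-0, U5 inverted output, U6 stuck-at-0, U6 inverted output, U7 stuck-at-1, U7 inverted output, U8 stuck-at-1, U8 inverted output, U9 stuck-at-0, U9 inverted output} — 14 in all.

14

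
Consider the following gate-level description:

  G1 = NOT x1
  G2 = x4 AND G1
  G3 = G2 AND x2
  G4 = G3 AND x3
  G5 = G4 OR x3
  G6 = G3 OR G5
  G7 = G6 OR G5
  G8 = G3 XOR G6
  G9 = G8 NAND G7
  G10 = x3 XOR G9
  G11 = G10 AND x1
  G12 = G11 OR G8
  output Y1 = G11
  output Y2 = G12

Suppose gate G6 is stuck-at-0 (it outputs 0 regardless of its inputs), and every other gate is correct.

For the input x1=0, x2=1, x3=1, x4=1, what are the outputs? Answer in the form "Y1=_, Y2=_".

Propagate with G6 forced: G1=1, G2=1, G3=1, G4=1, G5=1, G6=0 [stuck-at-0], G7=1, G8=1, G9=0, G10=1, G11=0, G12=1.
So the outputs are Y1=0, Y2=1. (Without the fault they would be Y1=0, Y2=0.)

Y1=0, Y2=1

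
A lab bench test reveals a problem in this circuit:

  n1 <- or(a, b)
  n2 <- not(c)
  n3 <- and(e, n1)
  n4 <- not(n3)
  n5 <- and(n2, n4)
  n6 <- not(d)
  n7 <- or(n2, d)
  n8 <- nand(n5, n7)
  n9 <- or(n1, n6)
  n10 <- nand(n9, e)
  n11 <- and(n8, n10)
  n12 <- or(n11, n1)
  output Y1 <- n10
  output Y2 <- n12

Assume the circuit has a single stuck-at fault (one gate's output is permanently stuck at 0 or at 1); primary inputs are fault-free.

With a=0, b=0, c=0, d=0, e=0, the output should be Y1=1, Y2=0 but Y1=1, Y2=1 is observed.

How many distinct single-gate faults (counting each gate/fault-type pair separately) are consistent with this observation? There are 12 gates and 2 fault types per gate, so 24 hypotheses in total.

Fault-free: n1=0, n2=1, n3=0, n4=1, n5=1, n6=1, n7=1, n8=0, n9=1, n10=1, n11=0, n12=0 → Y1=1, Y2=0. Observed Y1=1, Y2=1.
  n1: stuck-at-1 ✓; others ✗
  n2: stuck-at-0 ✓; others ✗
  n3: stuck-at-1 ✓; others ✗
  n4: stuck-at-0 ✓; others ✗
  n5: stuck-at-0 ✓; others ✗
  n6: none of the 2 fault types match ✗
  n7: stuck-at-0 ✓; others ✗
  n8: stuck-at-1 ✓; others ✗
  n9: none of the 2 fault types match ✗
  n10: none of the 2 fault types match ✗
  n11: stuck-at-1 ✓; others ✗
  n12: stuck-at-1 ✓; others ✗
Consistent faults: {n1 stuck-at-1, n2 stuck-at-0, n3 stuck-at-1, n4 stuck-at-0, n5 stuck-at-0, n7 stuck-at-0, n8 stuck-at-1, n11 stuck-at-1, n12 stuck-at-1} — 9 in all.

9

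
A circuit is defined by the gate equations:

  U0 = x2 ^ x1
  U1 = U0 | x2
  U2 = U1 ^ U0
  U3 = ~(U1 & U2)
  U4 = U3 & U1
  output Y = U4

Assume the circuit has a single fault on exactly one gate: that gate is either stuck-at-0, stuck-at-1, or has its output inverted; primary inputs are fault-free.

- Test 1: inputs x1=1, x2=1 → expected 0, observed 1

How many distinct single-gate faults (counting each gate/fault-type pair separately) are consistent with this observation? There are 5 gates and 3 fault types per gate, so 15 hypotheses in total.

8

Fault-free: U0=0, U1=1, U2=1, U3=0, U4=0 → 0. Observed 1.
  U0: stuck-at-1, inverted output ✓; others ✗
  U1: none of the 3 fault types match ✗
  U2: stuck-at-0, inverted output ✓; others ✗
  U3: stuck-at-1, inverted output ✓; others ✗
  U4: stuck-at-1, inverted output ✓; others ✗
Consistent faults: {U0 stuck-at-1, U0 inverted output, U2 stuck-at-0, U2 inverted output, U3 stuck-at-1, U3 inverted output, U4 stuck-at-1, U4 inverted output} — 8 in all.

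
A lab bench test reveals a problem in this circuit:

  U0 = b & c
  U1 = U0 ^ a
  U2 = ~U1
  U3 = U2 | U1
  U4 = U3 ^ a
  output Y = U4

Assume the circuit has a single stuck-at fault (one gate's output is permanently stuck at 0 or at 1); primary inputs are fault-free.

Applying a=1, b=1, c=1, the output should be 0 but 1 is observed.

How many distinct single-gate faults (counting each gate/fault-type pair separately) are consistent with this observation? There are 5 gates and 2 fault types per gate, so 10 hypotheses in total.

Fault-free: U0=1, U1=0, U2=1, U3=1, U4=0 → 0. Observed 1.
  U0 stuck-at-0: output 0 ✗
  U0 stuck-at-1: output 0 ✗
  U1 stuck-at-0: output 0 ✗
  U1 stuck-at-1: output 0 ✗
  U2 stuck-at-0: output 1 ✓
  U2 stuck-at-1: output 0 ✗
  U3 stuck-at-0: output 1 ✓
  U3 stuck-at-1: output 0 ✗
  U4 stuck-at-0: output 0 ✗
  U4 stuck-at-1: output 1 ✓
Consistent faults: {U2 stuck-at-0, U3 stuck-at-0, U4 stuck-at-1} — 3 in all.

3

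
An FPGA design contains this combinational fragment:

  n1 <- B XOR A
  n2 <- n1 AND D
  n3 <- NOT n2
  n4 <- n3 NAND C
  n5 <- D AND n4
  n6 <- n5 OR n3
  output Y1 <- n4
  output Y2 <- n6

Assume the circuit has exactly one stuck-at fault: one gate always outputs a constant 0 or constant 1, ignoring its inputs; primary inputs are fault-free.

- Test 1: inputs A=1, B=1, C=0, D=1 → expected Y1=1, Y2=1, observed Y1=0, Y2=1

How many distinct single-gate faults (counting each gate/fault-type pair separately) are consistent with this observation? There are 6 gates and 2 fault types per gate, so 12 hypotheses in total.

1

Fault-free: n1=0, n2=0, n3=1, n4=1, n5=1, n6=1 → Y1=1, Y2=1. Observed Y1=0, Y2=1.
  n1 stuck-at-0: output Y1=1, Y2=1 ✗
  n1 stuck-at-1: output Y1=1, Y2=1 ✗
  n2 stuck-at-0: output Y1=1, Y2=1 ✗
  n2 stuck-at-1: output Y1=1, Y2=1 ✗
  n3 stuck-at-0: output Y1=1, Y2=1 ✗
  n3 stuck-at-1: output Y1=1, Y2=1 ✗
  n4 stuck-at-0: output Y1=0, Y2=1 ✓
  n4 stuck-at-1: output Y1=1, Y2=1 ✗
  n5 stuck-at-0: output Y1=1, Y2=1 ✗
  n5 stuck-at-1: output Y1=1, Y2=1 ✗
  n6 stuck-at-0: output Y1=1, Y2=0 ✗
  n6 stuck-at-1: output Y1=1, Y2=1 ✗
Consistent faults: {n4 stuck-at-0} — 1 in all.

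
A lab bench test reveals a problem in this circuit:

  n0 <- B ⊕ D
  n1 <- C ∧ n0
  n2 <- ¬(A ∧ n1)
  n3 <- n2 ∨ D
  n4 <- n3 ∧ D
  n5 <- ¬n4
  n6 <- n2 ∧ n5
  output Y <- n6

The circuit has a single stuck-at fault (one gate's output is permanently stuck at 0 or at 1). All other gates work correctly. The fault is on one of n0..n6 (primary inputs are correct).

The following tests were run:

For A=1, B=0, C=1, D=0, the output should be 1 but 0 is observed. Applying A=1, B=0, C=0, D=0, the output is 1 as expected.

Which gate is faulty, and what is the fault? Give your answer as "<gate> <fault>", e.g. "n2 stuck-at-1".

Fault-free values for test 1 (A=1, B=0, C=1, D=0): n0=0, n1=0, n2=1, n3=1, n4=0, n5=1, n6=1, giving Y=1. Observed 0.
Test 1: faults giving observed 0 are {n0 stuck-at-1, n1 stuck-at-1, n2 stuck-at-0, n4 stuck-at-1, n5 stuck-at-0, n6 stuck-at-0}.
Test 2 (A=1, B=0, C=0, D=0): fault-free n0=0, n1=0, n2=1, n3=1, n4=0, n5=1, n6=1 → 1; observed 1. Eliminates n1 stuck-at-1, n2 stuck-at-0, n4 stuck-at-1, n5 stuck-at-0, n6 stuck-at-0.
Only n0 stuck-at-1 is consistent with every test.

n0 stuck-at-1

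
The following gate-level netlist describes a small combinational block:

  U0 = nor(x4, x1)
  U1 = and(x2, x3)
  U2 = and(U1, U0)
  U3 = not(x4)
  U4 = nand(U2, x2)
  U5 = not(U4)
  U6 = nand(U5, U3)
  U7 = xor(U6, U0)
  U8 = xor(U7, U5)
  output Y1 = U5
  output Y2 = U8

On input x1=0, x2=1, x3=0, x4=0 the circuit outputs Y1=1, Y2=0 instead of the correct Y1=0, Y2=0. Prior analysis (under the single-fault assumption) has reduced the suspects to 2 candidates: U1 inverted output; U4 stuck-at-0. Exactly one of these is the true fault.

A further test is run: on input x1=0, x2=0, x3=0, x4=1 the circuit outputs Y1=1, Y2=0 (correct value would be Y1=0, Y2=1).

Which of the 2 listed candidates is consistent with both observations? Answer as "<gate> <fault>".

U4 stuck-at-0

Evaluate each candidate on input x1=0, x2=0, x3=0, x4=1:
  U1 inverted output: U0=0, U1=1 [inverted output], U2=0, U3=0, U4=1, U5=0, U6=1, U7=1, U8=1 → Y1=0, Y2=1 — eliminated
  U4 stuck-at-0: U0=0, U1=0, U2=0, U3=0, U4=0 [stuck-at-0], U5=1, U6=1, U7=1, U8=0 → Y1=1, Y2=0 — matches
Only U4 stuck-at-0 reproduces the observed Y1=1, Y2=0.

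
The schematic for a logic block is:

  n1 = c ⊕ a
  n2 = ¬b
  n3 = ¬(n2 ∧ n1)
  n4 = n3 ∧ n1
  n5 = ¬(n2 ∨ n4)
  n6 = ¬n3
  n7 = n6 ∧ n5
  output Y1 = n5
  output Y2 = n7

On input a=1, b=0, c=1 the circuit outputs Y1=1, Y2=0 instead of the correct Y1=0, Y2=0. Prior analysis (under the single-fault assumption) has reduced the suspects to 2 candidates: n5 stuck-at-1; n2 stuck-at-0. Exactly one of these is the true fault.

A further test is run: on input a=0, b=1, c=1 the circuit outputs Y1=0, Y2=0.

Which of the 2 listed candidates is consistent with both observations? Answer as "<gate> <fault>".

Evaluate each candidate on input a=0, b=1, c=1:
  n5 stuck-at-1: n1=1, n2=0, n3=1, n4=1, n5=1 [stuck-at-1], n6=0, n7=0 → Y1=1, Y2=0 — eliminated
  n2 stuck-at-0: n1=1, n2=0 [stuck-at-0], n3=1, n4=1, n5=0, n6=0, n7=0 → Y1=0, Y2=0 — matches
Only n2 stuck-at-0 reproduces the observed Y1=0, Y2=0.

n2 stuck-at-0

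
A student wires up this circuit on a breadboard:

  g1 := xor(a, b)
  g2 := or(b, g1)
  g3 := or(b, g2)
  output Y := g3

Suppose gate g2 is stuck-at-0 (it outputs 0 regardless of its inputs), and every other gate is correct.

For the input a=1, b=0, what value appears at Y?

Propagate with g2 forced: g1=1, g2=0 [stuck-at-0], g3=0.
So Y = 0. (Without the fault it would be 1.)

0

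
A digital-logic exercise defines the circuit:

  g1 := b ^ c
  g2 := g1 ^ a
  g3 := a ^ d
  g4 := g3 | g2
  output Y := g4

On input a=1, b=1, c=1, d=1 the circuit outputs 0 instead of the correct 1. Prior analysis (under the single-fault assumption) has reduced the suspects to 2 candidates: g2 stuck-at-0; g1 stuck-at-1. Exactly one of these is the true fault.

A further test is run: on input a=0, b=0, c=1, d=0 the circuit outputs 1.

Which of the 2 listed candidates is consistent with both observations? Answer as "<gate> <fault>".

Evaluate each candidate on input a=0, b=0, c=1, d=0:
  g2 stuck-at-0: g1=1, g2=0 [stuck-at-0], g3=0, g4=0 → 0 — eliminated
  g1 stuck-at-1: g1=1 [stuck-at-1], g2=1, g3=0, g4=1 → 1 — matches
Only g1 stuck-at-1 reproduces the observed 1.

g1 stuck-at-1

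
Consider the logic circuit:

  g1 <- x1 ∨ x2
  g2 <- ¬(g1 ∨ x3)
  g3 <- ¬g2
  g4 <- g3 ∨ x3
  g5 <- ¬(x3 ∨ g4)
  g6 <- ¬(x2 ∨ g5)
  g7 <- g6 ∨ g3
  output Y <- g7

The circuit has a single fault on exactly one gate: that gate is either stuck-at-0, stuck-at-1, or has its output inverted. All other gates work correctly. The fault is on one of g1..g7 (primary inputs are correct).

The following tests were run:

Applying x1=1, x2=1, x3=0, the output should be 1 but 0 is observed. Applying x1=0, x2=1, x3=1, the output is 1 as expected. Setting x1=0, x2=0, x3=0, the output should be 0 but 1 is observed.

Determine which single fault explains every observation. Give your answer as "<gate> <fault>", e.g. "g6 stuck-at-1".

Fault-free values for test 1 (x1=1, x2=1, x3=0): g1=1, g2=0, g3=1, g4=1, g5=0, g6=0, g7=1, giving Y=1. Observed 0.
Test 1: faults giving observed 0 are {g1 stuck-at-0, g1 inverted output, g2 stuck-at-1, g2 inverted output, g3 stuck-at-0, g3 inverted output, g7 stuck-at-0, g7 inverted output}.
Test 2 (x1=0, x2=1, x3=1): fault-free g1=1, g2=0, g3=1, g4=1, g5=0, g6=0, g7=1 → 1; observed 1. Eliminates g2 stuck-at-1, g2 inverted output, g3 stuck-at-0, g3 inverted output, g7 stuck-at-0, g7 inverted output.
Test 3 (x1=0, x2=0, x3=0): fault-free g1=0, g2=1, g3=0, g4=0, g5=1, g6=0, g7=0 → 0; observed 1. Eliminates g1 stuck-at-0.
Only g1 inverted output is consistent with every test.

g1 inverted output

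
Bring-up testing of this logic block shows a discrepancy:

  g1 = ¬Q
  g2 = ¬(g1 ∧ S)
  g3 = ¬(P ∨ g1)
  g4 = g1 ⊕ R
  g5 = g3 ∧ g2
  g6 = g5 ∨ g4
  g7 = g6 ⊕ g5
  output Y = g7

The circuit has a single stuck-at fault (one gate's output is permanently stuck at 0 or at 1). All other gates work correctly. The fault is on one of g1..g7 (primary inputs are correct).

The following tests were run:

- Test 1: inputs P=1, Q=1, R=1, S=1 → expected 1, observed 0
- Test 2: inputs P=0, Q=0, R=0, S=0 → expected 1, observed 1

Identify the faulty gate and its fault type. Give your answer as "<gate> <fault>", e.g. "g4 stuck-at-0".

Fault-free values for test 1 (P=1, Q=1, R=1, S=1): g1=0, g2=1, g3=0, g4=1, g5=0, g6=1, g7=1, giving Y=1. Observed 0.
Test 1: faults giving observed 0 are {g1 stuck-at-1, g3 stuck-at-1, g4 stuck-at-0, g5 stuck-at-1, g6 stuck-at-0, g7 stuck-at-0}.
Test 2 (P=0, Q=0, R=0, S=0): fault-free g1=1, g2=1, g3=0, g4=1, g5=0, g6=1, g7=1 → 1; observed 1. Eliminates g3 stuck-at-1, g4 stuck-at-0, g5 stuck-at-1, g6 stuck-at-0, g7 stuck-at-0.
Only g1 stuck-at-1 is consistent with every test.

g1 stuck-at-1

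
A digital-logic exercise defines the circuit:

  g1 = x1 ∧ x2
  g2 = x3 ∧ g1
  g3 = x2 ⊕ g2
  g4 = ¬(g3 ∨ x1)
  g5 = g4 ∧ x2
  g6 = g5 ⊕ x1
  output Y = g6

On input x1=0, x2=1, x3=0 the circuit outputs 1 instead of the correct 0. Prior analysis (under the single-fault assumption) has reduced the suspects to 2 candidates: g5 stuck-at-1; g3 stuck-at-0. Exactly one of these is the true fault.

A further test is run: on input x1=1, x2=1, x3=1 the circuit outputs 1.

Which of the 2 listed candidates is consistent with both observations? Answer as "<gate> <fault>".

g3 stuck-at-0

Evaluate each candidate on input x1=1, x2=1, x3=1:
  g5 stuck-at-1: g1=1, g2=1, g3=0, g4=0, g5=1 [stuck-at-1], g6=0 → 0 — eliminated
  g3 stuck-at-0: g1=1, g2=1, g3=0 [stuck-at-0], g4=0, g5=0, g6=1 → 1 — matches
Only g3 stuck-at-0 reproduces the observed 1.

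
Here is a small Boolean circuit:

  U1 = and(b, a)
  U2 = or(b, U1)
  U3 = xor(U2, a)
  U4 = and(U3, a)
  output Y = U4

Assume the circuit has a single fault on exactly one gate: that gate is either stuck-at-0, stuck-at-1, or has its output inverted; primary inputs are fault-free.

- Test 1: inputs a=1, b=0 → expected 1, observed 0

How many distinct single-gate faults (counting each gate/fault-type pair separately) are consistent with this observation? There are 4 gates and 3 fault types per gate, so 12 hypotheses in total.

Fault-free: U1=0, U2=0, U3=1, U4=1 → 1. Observed 0.
  U1 stuck-at-0: output 1 ✗
  U1 stuck-at-1: output 0 ✓
  U1 inverted output: output 0 ✓
  U2 stuck-at-0: output 1 ✗
  U2 stuck-at-1: output 0 ✓
  U2 inverted output: output 0 ✓
  U3 stuck-at-0: output 0 ✓
  U3 stuck-at-1: output 1 ✗
  U3 inverted output: output 0 ✓
  U4 stuck-at-0: output 0 ✓
  U4 stuck-at-1: output 1 ✗
  U4 inverted output: output 0 ✓
Consistent faults: {U1 stuck-at-1, U1 inverted output, U2 stuck-at-1, U2 inverted output, U3 stuck-at-0, U3 inverted output, U4 stuck-at-0, U4 inverted output} — 8 in all.

8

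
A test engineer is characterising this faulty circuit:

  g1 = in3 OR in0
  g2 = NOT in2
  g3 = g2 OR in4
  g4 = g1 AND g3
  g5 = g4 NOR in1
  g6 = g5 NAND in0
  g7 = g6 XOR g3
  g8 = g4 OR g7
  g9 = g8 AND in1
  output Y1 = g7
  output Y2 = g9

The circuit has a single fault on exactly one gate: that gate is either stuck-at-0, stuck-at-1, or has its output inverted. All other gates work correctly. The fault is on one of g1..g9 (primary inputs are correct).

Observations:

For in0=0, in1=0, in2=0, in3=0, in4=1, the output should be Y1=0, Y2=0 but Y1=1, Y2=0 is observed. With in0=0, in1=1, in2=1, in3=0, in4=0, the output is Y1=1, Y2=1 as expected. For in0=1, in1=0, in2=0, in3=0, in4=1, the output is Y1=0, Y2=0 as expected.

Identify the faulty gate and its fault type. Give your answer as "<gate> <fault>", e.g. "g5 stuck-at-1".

g3 stuck-at-0

Fault-free values for test 1 (in0=0, in1=0, in2=0, in3=0, in4=1): g1=0, g2=1, g3=1, g4=0, g5=1, g6=1, g7=0, g8=0, g9=0, giving Y1=0, Y2=0. Observed Y1=1, Y2=0.
Test 1: faults giving observed Y1=1, Y2=0 are {g3 stuck-at-0, g3 inverted output, g6 stuck-at-0, g6 inverted output, g7 stuck-at-1, g7 inverted output}.
Test 2 (in0=0, in1=1, in2=1, in3=0, in4=0): fault-free g1=0, g2=0, g3=0, g4=0, g5=0, g6=1, g7=1, g8=1, g9=1 → Y1=1, Y2=1; observed Y1=1, Y2=1. Eliminates g3 inverted output, g6 stuck-at-0, g6 inverted output, g7 inverted output.
Test 3 (in0=1, in1=0, in2=0, in3=0, in4=1): fault-free g1=1, g2=1, g3=1, g4=1, g5=0, g6=1, g7=0, g8=1, g9=0 → Y1=0, Y2=0; observed Y1=0, Y2=0. Eliminates g7 stuck-at-1.
Only g3 stuck-at-0 is consistent with every test.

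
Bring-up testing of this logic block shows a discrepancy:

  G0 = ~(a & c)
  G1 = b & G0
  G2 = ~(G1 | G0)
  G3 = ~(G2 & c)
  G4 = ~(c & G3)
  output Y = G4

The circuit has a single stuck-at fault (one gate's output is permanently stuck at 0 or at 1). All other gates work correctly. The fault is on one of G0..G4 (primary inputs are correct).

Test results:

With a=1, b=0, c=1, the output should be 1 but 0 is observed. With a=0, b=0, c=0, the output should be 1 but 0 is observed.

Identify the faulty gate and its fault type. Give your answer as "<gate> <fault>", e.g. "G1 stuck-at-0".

Fault-free values for test 1 (a=1, b=0, c=1): G0=0, G1=0, G2=1, G3=0, G4=1, giving Y=1. Observed 0.
Test 1: faults giving observed 0 are {G0 stuck-at-1, G1 stuck-at-1, G2 stuck-at-0, G3 stuck-at-1, G4 stuck-at-0}.
Test 2 (a=0, b=0, c=0): fault-free G0=1, G1=0, G2=0, G3=1, G4=1 → 1; observed 0. Eliminates G0 stuck-at-1, G1 stuck-at-1, G2 stuck-at-0, G3 stuck-at-1.
Only G4 stuck-at-0 is consistent with every test.

G4 stuck-at-0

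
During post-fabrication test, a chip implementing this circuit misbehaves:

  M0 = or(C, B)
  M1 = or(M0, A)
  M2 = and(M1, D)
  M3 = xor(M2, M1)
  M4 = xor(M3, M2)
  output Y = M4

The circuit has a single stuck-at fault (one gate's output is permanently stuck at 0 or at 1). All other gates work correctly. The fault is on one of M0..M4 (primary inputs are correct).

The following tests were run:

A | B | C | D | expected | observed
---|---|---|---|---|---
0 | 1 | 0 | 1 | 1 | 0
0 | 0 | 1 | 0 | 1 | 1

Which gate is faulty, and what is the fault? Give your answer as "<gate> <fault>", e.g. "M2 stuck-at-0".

Fault-free values for test 1 (A=0, B=1, C=0, D=1): M0=1, M1=1, M2=1, M3=0, M4=1, giving Y=1. Observed 0.
Test 1: faults giving observed 0 are {M0 stuck-at-0, M1 stuck-at-0, M3 stuck-at-1, M4 stuck-at-0}.
Test 2 (A=0, B=0, C=1, D=0): fault-free M0=1, M1=1, M2=0, M3=1, M4=1 → 1; observed 1. Eliminates M0 stuck-at-0, M1 stuck-at-0, M4 stuck-at-0.
Only M3 stuck-at-1 is consistent with every test.

M3 stuck-at-1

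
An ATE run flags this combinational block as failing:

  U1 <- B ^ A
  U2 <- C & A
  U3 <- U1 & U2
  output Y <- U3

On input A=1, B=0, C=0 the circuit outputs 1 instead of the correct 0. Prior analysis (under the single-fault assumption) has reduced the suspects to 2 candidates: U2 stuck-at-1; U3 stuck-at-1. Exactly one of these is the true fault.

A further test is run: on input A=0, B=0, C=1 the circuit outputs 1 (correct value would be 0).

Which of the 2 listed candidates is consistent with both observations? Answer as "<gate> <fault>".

U3 stuck-at-1

Evaluate each candidate on input A=0, B=0, C=1:
  U2 stuck-at-1: U1=0, U2=1 [stuck-at-1], U3=0 → 0 — eliminated
  U3 stuck-at-1: U1=0, U2=0, U3=1 [stuck-at-1] → 1 — matches
Only U3 stuck-at-1 reproduces the observed 1.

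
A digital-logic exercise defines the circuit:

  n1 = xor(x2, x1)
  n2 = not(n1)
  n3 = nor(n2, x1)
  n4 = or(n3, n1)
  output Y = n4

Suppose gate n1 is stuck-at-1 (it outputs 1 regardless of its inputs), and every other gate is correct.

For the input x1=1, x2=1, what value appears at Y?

Propagate with n1 forced: n1=1 [stuck-at-1], n2=0, n3=0, n4=1.
So Y = 1. (Without the fault it would be 0.)

1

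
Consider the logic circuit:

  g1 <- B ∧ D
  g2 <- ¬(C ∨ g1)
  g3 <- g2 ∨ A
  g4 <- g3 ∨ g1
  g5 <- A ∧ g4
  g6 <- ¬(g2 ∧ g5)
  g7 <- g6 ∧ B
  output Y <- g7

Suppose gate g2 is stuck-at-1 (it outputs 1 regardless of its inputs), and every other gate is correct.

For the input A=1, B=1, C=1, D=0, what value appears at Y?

0

Propagate with g2 forced: g1=0, g2=1 [stuck-at-1], g3=1, g4=1, g5=1, g6=0, g7=0.
So Y = 0. (Without the fault it would be 1.)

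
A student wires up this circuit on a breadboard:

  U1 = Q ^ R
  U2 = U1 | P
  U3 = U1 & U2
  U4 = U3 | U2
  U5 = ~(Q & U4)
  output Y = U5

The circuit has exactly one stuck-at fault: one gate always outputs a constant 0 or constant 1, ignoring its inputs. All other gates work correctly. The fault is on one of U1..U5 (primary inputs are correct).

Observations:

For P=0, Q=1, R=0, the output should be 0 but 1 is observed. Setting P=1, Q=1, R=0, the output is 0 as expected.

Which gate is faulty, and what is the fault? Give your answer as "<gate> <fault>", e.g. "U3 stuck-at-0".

U1 stuck-at-0

Fault-free values for test 1 (P=0, Q=1, R=0): U1=1, U2=1, U3=1, U4=1, U5=0, giving Y=0. Observed 1.
Test 1: faults giving observed 1 are {U1 stuck-at-0, U2 stuck-at-0, U4 stuck-at-0, U5 stuck-at-1}.
Test 2 (P=1, Q=1, R=0): fault-free U1=1, U2=1, U3=1, U4=1, U5=0 → 0; observed 0. Eliminates U2 stuck-at-0, U4 stuck-at-0, U5 stuck-at-1.
Only U1 stuck-at-0 is consistent with every test.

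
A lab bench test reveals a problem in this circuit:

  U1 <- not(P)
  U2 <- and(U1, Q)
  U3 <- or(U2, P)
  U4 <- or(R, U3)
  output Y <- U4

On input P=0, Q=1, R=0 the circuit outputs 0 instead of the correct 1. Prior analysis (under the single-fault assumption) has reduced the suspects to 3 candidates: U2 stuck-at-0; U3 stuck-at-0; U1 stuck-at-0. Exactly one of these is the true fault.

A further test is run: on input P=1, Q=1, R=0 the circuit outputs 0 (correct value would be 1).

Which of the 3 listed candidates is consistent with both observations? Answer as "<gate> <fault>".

U3 stuck-at-0

Evaluate each candidate on input P=1, Q=1, R=0:
  U2 stuck-at-0: U1=0, U2=0 [stuck-at-0], U3=1, U4=1 → 1 — eliminated
  U3 stuck-at-0: U1=0, U2=0, U3=0 [stuck-at-0], U4=0 → 0 — matches
  U1 stuck-at-0: U1=0 [stuck-at-0], U2=0, U3=1, U4=1 → 1 — eliminated
Only U3 stuck-at-0 reproduces the observed 0.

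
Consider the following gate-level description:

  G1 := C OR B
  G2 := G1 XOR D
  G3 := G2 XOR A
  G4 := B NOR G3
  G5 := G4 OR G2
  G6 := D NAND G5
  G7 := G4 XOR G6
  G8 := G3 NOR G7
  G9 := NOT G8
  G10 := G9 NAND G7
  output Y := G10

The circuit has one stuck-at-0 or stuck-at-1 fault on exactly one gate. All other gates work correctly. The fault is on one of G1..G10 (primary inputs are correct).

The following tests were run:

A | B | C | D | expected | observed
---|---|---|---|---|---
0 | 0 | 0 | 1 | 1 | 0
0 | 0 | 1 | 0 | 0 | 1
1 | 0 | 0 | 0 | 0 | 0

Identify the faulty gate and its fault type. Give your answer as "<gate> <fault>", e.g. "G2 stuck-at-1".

G2 stuck-at-0

Fault-free values for test 1 (A=0, B=0, C=0, D=1): G1=0, G2=1, G3=1, G4=0, G5=1, G6=0, G7=0, G8=0, G9=1, G10=1, giving Y=1. Observed 0.
Test 1: faults giving observed 0 are {G1 stuck-at-1, G2 stuck-at-0, G3 stuck-at-0, G4 stuck-at-1, G5 stuck-at-0, G6 stuck-at-1, G7 stuck-at-1, G10 stuck-at-0}.
Test 2 (A=0, B=0, C=1, D=0): fault-free G1=1, G2=1, G3=1, G4=0, G5=1, G6=1, G7=1, G8=0, G9=1, G10=0 → 0; observed 1. Eliminates G1 stuck-at-1, G5 stuck-at-0, G6 stuck-at-1, G7 stuck-at-1, G10 stuck-at-0.
Test 3 (A=1, B=0, C=0, D=0): fault-free G1=0, G2=0, G3=1, G4=0, G5=0, G6=1, G7=1, G8=0, G9=1, G10=0 → 0; observed 0. Eliminates G3 stuck-at-0, G4 stuck-at-1.
Only G2 stuck-at-0 is consistent with every test.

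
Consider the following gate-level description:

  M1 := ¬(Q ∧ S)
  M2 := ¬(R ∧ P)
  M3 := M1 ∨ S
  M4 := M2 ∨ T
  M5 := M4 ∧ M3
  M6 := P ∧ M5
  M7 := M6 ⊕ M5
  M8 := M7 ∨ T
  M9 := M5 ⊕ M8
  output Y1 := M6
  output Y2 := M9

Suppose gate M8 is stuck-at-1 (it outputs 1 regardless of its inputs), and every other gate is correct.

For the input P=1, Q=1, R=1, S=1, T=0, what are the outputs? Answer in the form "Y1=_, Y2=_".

Y1=0, Y2=1

Propagate with M8 forced: M1=0, M2=0, M3=1, M4=0, M5=0, M6=0, M7=0, M8=1 [stuck-at-1], M9=1.
So the outputs are Y1=0, Y2=1. (Without the fault they would be Y1=0, Y2=0.)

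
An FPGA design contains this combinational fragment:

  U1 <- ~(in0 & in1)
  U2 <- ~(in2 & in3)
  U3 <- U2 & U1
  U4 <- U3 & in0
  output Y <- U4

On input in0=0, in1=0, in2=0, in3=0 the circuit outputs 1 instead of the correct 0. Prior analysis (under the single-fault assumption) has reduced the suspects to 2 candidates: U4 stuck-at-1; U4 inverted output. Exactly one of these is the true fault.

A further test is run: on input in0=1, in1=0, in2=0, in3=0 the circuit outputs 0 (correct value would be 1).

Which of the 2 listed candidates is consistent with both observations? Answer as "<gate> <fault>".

Evaluate each candidate on input in0=1, in1=0, in2=0, in3=0:
  U4 stuck-at-1: U1=1, U2=1, U3=1, U4=1 [stuck-at-1] → 1 — eliminated
  U4 inverted output: U1=1, U2=1, U3=1, U4=0 [inverted output] → 0 — matches
Only U4 inverted output reproduces the observed 0.

U4 inverted output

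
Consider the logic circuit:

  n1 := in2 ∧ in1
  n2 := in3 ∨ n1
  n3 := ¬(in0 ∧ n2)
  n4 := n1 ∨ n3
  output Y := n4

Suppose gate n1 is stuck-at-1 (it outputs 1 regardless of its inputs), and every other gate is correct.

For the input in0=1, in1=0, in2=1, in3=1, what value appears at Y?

Propagate with n1 forced: n1=1 [stuck-at-1], n2=1, n3=0, n4=1.
So Y = 1. (Without the fault it would be 0.)

1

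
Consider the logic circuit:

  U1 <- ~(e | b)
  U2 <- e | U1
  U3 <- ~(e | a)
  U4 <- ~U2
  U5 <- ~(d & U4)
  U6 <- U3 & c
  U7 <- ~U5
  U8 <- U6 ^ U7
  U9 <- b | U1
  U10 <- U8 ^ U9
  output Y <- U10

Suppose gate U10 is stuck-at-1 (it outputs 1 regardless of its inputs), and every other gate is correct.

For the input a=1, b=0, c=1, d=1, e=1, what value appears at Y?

1

Propagate with U10 forced: U1=0, U2=1, U3=0, U4=0, U5=1, U6=0, U7=0, U8=0, U9=0, U10=1 [stuck-at-1].
So Y = 1. (Without the fault it would be 0.)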